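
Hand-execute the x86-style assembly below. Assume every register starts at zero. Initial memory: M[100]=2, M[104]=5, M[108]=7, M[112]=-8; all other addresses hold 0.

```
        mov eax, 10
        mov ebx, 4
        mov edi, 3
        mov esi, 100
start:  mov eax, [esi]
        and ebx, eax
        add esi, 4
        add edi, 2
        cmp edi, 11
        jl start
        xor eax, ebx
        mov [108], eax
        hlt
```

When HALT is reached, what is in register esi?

116

eax=10
ebx=4
edi=3
esi=100
eax=M[100]=2
ebx=4&2=0
esi=100+4=104
edi=3+2=5
cmp edi, 11  (cmp 5,11)
jl start: taken
eax=M[104]=5
ebx=0&5=0
esi=104+4=108
edi=5+2=7
cmp edi, 11  (cmp 7,11)
jl start: taken
eax=M[108]=7
ebx=0&7=0
esi=108+4=112
edi=7+2=9
cmp edi, 11  (cmp 9,11)
jl start: taken
eax=M[112]=-8
ebx=0&(-8)=0
esi=112+4=116
edi=9+2=11
cmp edi, 11  (cmp 11,11)
jl start: not taken
eax=(-8)^0=-8
mov [108], eax → M[108]=-8
halt.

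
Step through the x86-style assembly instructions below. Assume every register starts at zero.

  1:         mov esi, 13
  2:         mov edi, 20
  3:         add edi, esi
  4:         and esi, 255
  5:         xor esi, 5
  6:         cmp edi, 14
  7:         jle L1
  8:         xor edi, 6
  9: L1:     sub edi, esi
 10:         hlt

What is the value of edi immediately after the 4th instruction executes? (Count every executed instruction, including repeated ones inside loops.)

33

esi=13
edi=20
edi=20+13=33
esi=13&255=13
After step 4: edi = 33.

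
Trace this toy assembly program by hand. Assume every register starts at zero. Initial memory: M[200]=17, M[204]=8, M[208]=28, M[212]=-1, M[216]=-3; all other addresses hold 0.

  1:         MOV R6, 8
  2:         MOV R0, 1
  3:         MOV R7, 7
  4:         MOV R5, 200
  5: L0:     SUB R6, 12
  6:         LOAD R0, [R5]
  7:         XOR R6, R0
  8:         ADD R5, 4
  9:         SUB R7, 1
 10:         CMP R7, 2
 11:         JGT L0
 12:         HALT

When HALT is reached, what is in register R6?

R6=8
R0=1
R7=7
R5=200
R6=8-12=-4
R0=M[200]=17
R6=(-4)^17=-19
R5=200+4=204
R7=7-1=6
CMP R7, 2  (cmp 6,2)
JGT L0: taken
R6=(-19)-12=-31
R0=M[204]=8
R6=(-31)^8=-23
R5=204+4=208
R7=6-1=5
CMP R7, 2  (cmp 5,2)
JGT L0: taken
R6=(-23)-12=-35
R0=M[208]=28
R6=(-35)^28=-63
R5=208+4=212
R7=5-1=4
CMP R7, 2  (cmp 4,2)
JGT L0: taken
R6=(-63)-12=-75
R0=M[212]=-1
R6=(-75)^(-1)=74
R5=212+4=216
R7=4-1=3
CMP R7, 2  (cmp 3,2)
JGT L0: taken
R6=74-12=62
R0=M[216]=-3
R6=62^(-3)=-61
R5=216+4=220
R7=3-1=2
CMP R7, 2  (cmp 2,2)
JGT L0: not taken
halt.

-61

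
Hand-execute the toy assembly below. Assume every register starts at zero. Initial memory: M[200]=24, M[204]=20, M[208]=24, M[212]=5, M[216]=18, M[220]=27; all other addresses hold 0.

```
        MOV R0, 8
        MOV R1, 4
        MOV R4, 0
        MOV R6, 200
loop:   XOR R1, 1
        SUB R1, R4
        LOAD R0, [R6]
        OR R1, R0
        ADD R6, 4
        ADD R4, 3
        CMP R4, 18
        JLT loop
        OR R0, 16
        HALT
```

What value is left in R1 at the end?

31

R0=8
R1=4
R4=0
R6=200
R1=4^1=5
R1=5-0=5
R0=M[200]=24
R1=5|24=29
R6=200+4=204
R4=0+3=3
CMP R4, 18  (cmp 3,18)
JLT loop: taken
R1=29^1=28
R1=28-3=25
R0=M[204]=20
R1=25|20=29
R6=204+4=208
R4=3+3=6
CMP R4, 18  (cmp 6,18)
JLT loop: taken
R1=29^1=28
R1=28-6=22
R0=M[208]=24
R1=22|24=30
R6=208+4=212
R4=6+3=9
CMP R4, 18  (cmp 9,18)
JLT loop: taken
R1=30^1=31
R1=31-9=22
R0=M[212]=5
R1=22|5=23
R6=212+4=216
R4=9+3=12
CMP R4, 18  (cmp 12,18)
JLT loop: taken
R1=23^1=22
R1=22-12=10
R0=M[216]=18
R1=10|18=26
R6=216+4=220
R4=12+3=15
CMP R4, 18  (cmp 15,18)
JLT loop: taken
R1=26^1=27
R1=27-15=12
R0=M[220]=27
R1=12|27=31
R6=220+4=224
R4=15+3=18
CMP R4, 18  (cmp 18,18)
JLT loop: not taken
R0=27|16=27
halt.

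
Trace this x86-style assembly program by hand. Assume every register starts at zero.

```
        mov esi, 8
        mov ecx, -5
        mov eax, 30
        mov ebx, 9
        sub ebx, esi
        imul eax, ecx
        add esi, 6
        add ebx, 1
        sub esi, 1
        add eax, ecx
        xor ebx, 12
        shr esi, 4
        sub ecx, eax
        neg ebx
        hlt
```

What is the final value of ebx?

-14

esi=8
ecx=-5
eax=30
ebx=9
ebx=9-8=1
eax=30*(-5)=-150
esi=8+6=14
ebx=1+1=2
esi=14-1=13
eax=(-150)+(-5)=-155
ebx=2^12=14
esi=13>>4=0
ecx=(-5)-(-155)=150
ebx=-(14)=-14
halt.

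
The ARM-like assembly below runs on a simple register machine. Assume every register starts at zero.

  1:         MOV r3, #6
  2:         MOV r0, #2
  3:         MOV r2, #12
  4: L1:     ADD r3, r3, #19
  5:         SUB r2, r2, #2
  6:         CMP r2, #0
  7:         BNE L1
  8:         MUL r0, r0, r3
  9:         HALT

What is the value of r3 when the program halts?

r3=6
r0=2
r2=12
r3=6+19=25
r2=12-2=10
CMP r2, #0  (cmp 10,0)
BNE L1: taken
r3=25+19=44
r2=10-2=8
CMP r2, #0  (cmp 8,0)
BNE L1: taken
r3=44+19=63
r2=8-2=6
CMP r2, #0  (cmp 6,0)
BNE L1: taken
r3=63+19=82
r2=6-2=4
CMP r2, #0  (cmp 4,0)
BNE L1: taken
r3=82+19=101
r2=4-2=2
CMP r2, #0  (cmp 2,0)
BNE L1: taken
r3=101+19=120
r2=2-2=0
CMP r2, #0  (cmp 0,0)
BNE L1: not taken
r0=2*120=240
halt.

120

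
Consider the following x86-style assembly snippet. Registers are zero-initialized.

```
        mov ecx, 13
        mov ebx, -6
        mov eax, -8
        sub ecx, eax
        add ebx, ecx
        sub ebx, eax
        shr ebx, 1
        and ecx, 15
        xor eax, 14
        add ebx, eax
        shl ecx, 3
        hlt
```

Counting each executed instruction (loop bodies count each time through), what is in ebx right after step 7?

11

ecx=13
ebx=-6
eax=-8
ecx=13-(-8)=21
ebx=(-6)+21=15
ebx=15-(-8)=23
ebx=23>>1=11
After step 7: ebx = 11.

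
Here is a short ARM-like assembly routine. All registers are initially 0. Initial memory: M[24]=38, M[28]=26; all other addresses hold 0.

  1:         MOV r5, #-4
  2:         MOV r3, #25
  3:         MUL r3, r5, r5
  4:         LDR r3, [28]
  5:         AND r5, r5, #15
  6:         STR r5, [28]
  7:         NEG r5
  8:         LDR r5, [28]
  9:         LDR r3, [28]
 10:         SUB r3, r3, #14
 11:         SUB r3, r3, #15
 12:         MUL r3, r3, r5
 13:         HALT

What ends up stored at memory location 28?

12

MOV r5, #-4 → r5=-4
MOV r3, #25 → r3=25
MUL r3, r5, r5 → r3=(-4)*(-4)=16
LDR r3, [28] → r3=M[28]=26
AND r5, r5, #15 → r5=(-4)&15=12
STR r5, [28] → M[28]=12
NEG r5 → r5=-(12)=-12
LDR r5, [28] → r5=M[28]=12
LDR r3, [28] → r3=M[28]=12
SUB r3, r3, #14 → r3=12-14=-2
SUB r3, r3, #15 → r3=(-2)-15=-17
MUL r3, r3, r5 → r3=(-17)*12=-204
halt.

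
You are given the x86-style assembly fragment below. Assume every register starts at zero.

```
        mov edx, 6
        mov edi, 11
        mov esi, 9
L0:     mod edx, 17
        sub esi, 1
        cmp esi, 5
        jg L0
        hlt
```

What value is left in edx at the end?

edx=6
edi=11
esi=9
edx=6%17=6
esi=9-1=8
cmp esi, 5  (cmp 8,5)
jg L0: taken
edx=6%17=6
esi=8-1=7
cmp esi, 5  (cmp 7,5)
jg L0: taken
edx=6%17=6
esi=7-1=6
cmp esi, 5  (cmp 6,5)
jg L0: taken
edx=6%17=6
esi=6-1=5
cmp esi, 5  (cmp 5,5)
jg L0: not taken
halt.

6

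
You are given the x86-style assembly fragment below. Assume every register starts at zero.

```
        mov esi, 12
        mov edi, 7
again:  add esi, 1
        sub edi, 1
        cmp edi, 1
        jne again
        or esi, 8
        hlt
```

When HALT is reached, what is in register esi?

esi=12
edi=7
esi=12+1=13
edi=7-1=6
cmp edi, 1  (cmp 6,1)
jne again: taken
esi=13+1=14
edi=6-1=5
cmp edi, 1  (cmp 5,1)
jne again: taken
esi=14+1=15
edi=5-1=4
cmp edi, 1  (cmp 4,1)
jne again: taken
esi=15+1=16
edi=4-1=3
cmp edi, 1  (cmp 3,1)
jne again: taken
esi=16+1=17
edi=3-1=2
cmp edi, 1  (cmp 2,1)
jne again: taken
esi=17+1=18
edi=2-1=1
cmp edi, 1  (cmp 1,1)
jne again: not taken
esi=18|8=26
halt.

26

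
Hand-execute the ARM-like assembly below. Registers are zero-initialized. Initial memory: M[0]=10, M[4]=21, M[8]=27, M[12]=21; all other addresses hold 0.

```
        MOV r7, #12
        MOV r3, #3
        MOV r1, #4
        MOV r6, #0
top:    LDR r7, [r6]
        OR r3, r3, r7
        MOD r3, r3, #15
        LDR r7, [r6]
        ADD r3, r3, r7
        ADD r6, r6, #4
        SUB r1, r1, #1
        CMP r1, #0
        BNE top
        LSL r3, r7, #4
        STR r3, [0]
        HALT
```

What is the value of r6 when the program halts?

MOV r7, #12 → r7=12
MOV r3, #3 → r3=3
MOV r1, #4 → r1=4
MOV r6, #0 → r6=0
LDR r7, [r6] → r7=M[0]=10
OR r3, r3, r7 → r3=3|10=11
MOD r3, r3, #15 → r3=11%15=11
LDR r7, [r6] → r7=M[0]=10
ADD r3, r3, r7 → r3=11+10=21
ADD r6, r6, #4 → r6=0+4=4
SUB r1, r1, #1 → r1=4-1=3
CMP r1, #0  (cmp 3,0)
BNE top: taken
LDR r7, [r6] → r7=M[4]=21
OR r3, r3, r7 → r3=21|21=21
MOD r3, r3, #15 → r3=21%15=6
LDR r7, [r6] → r7=M[4]=21
ADD r3, r3, r7 → r3=6+21=27
ADD r6, r6, #4 → r6=4+4=8
SUB r1, r1, #1 → r1=3-1=2
CMP r1, #0  (cmp 2,0)
BNE top: taken
LDR r7, [r6] → r7=M[8]=27
OR r3, r3, r7 → r3=27|27=27
MOD r3, r3, #15 → r3=27%15=12
LDR r7, [r6] → r7=M[8]=27
ADD r3, r3, r7 → r3=12+27=39
ADD r6, r6, #4 → r6=8+4=12
SUB r1, r1, #1 → r1=2-1=1
CMP r1, #0  (cmp 1,0)
BNE top: taken
LDR r7, [r6] → r7=M[12]=21
OR r3, r3, r7 → r3=39|21=55
MOD r3, r3, #15 → r3=55%15=10
LDR r7, [r6] → r7=M[12]=21
ADD r3, r3, r7 → r3=10+21=31
ADD r6, r6, #4 → r6=12+4=16
SUB r1, r1, #1 → r1=1-1=0
CMP r1, #0  (cmp 0,0)
BNE top: not taken
LSL r3, r7, #4 → r3=21<<4=336
STR r3, [0] → M[0]=336
halt.

16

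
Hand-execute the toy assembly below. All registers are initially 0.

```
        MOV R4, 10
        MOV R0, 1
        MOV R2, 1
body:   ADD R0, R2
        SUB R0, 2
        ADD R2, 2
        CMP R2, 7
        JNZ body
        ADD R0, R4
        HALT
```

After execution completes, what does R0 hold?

14

MOV R4, 10 → R4=10
MOV R0, 1 → R0=1
MOV R2, 1 → R2=1
ADD R0, R2 → R0=1+1=2
SUB R0, 2 → R0=2-2=0
ADD R2, 2 → R2=1+2=3
CMP R2, 7  (cmp 3,7)
JNZ body: taken
ADD R0, R2 → R0=0+3=3
SUB R0, 2 → R0=3-2=1
ADD R2, 2 → R2=3+2=5
CMP R2, 7  (cmp 5,7)
JNZ body: taken
ADD R0, R2 → R0=1+5=6
SUB R0, 2 → R0=6-2=4
ADD R2, 2 → R2=5+2=7
CMP R2, 7  (cmp 7,7)
JNZ body: not taken
ADD R0, R4 → R0=4+10=14
halt.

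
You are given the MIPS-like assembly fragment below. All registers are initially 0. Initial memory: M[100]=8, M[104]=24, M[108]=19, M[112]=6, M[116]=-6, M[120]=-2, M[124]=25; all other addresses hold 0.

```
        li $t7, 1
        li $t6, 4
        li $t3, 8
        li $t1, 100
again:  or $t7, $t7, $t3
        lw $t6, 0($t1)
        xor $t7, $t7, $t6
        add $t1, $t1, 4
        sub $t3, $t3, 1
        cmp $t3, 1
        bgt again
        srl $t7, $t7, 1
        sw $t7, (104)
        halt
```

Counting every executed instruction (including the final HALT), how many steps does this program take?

56

after li $t7, 1: $t7=1
after li $t6, 4: $t6=4
after li $t3, 8: $t3=8
after li $t1, 100: $t1=100
after or $t7, $t7, $t3: $t7=1|8=9
after lw $t6, 0($t1): $t6=M[100]=8
after xor $t7, $t7, $t6: $t7=9^8=1
after add $t1, $t1, 4: $t1=100+4=104
after sub $t3, $t3, 1: $t3=8-1=7
cmp $t3, 1  (cmp 7,1)
bgt again: taken
after or $t7, $t7, $t3: $t7=1|7=7
after lw $t6, 0($t1): $t6=M[104]=24
after xor $t7, $t7, $t6: $t7=7^24=31
after add $t1, $t1, 4: $t1=104+4=108
after sub $t3, $t3, 1: $t3=7-1=6
cmp $t3, 1  (cmp 6,1)
bgt again: taken
after or $t7, $t7, $t3: $t7=31|6=31
after lw $t6, 0($t1): $t6=M[108]=19
after xor $t7, $t7, $t6: $t7=31^19=12
after add $t1, $t1, 4: $t1=108+4=112
after sub $t3, $t3, 1: $t3=6-1=5
cmp $t3, 1  (cmp 5,1)
bgt again: taken
after or $t7, $t7, $t3: $t7=12|5=13
after lw $t6, 0($t1): $t6=M[112]=6
after xor $t7, $t7, $t6: $t7=13^6=11
after add $t1, $t1, 4: $t1=112+4=116
after sub $t3, $t3, 1: $t3=5-1=4
cmp $t3, 1  (cmp 4,1)
bgt again: taken
after or $t7, $t7, $t3: $t7=11|4=15
after lw $t6, 0($t1): $t6=M[116]=-6
after xor $t7, $t7, $t6: $t7=15^(-6)=-11
after add $t1, $t1, 4: $t1=116+4=120
after sub $t3, $t3, 1: $t3=4-1=3
cmp $t3, 1  (cmp 3,1)
bgt again: taken
after or $t7, $t7, $t3: $t7=(-11)|3=-9
after lw $t6, 0($t1): $t6=M[120]=-2
after xor $t7, $t7, $t6: $t7=(-9)^(-2)=9
after add $t1, $t1, 4: $t1=120+4=124
after sub $t3, $t3, 1: $t3=3-1=2
cmp $t3, 1  (cmp 2,1)
bgt again: taken
after or $t7, $t7, $t3: $t7=9|2=11
after lw $t6, 0($t1): $t6=M[124]=25
after xor $t7, $t7, $t6: $t7=11^25=18
after add $t1, $t1, 4: $t1=124+4=128
after sub $t3, $t3, 1: $t3=2-1=1
cmp $t3, 1  (cmp 1,1)
bgt again: not taken
after srl $t7, $t7, 1: $t7=18>>1=9
sw $t7, (104) → M[104]=9
halt.
Total executed instructions: 56.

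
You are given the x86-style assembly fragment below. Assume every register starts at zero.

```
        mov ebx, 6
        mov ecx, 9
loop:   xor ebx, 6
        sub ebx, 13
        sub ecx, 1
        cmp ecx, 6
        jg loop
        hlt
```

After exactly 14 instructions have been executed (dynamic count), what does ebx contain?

ebx=6
ecx=9
ebx=6^6=0
ebx=0-13=-13
ecx=9-1=8
cmp ecx, 6  (cmp 8,6)
jg loop: taken
ebx=(-13)^6=-11
ebx=(-11)-13=-24
ecx=8-1=7
cmp ecx, 6  (cmp 7,6)
jg loop: taken
ebx=(-24)^6=-18
ebx=(-18)-13=-31
After step 14: ebx = -31.

-31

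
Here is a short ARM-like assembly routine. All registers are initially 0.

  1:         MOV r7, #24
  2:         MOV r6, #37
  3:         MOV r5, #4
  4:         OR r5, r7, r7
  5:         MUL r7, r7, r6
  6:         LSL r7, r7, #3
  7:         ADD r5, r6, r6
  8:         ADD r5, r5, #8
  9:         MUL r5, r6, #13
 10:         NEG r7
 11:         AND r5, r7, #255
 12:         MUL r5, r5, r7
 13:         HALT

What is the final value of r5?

MOV r7, #24 → r7=24
MOV r6, #37 → r6=37
MOV r5, #4 → r5=4
OR r5, r7, r7 → r5=24|24=24
MUL r7, r7, r6 → r7=24*37=888
LSL r7, r7, #3 → r7=888<<3=7104
ADD r5, r6, r6 → r5=37+37=74
ADD r5, r5, #8 → r5=74+8=82
MUL r5, r6, #13 → r5=37*13=481
NEG r7 → r7=-(7104)=-7104
AND r5, r7, #255 → r5=(-7104)&255=64
MUL r5, r5, r7 → r5=64*(-7104)=-454656
halt.

-454656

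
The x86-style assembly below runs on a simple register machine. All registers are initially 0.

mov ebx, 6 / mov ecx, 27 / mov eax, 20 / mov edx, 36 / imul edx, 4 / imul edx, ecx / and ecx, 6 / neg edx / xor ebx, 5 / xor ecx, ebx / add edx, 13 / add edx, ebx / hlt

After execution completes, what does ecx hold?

mov ebx, 6 → ebx=6
mov ecx, 27 → ecx=27
mov eax, 20 → eax=20
mov edx, 36 → edx=36
imul edx, 4 → edx=36*4=144
imul edx, ecx → edx=144*27=3888
and ecx, 6 → ecx=27&6=2
neg edx → edx=-(3888)=-3888
xor ebx, 5 → ebx=6^5=3
xor ecx, ebx → ecx=2^3=1
add edx, 13 → edx=(-3888)+13=-3875
add edx, ebx → edx=(-3875)+3=-3872
halt.

1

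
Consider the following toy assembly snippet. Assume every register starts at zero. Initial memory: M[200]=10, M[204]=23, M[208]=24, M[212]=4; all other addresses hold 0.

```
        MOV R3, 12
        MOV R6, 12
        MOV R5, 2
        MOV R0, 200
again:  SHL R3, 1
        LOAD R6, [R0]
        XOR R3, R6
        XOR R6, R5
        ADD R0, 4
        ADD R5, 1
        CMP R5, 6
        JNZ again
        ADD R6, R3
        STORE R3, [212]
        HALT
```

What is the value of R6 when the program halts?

249

MOV R3, 12 → R3=12
MOV R6, 12 → R6=12
MOV R5, 2 → R5=2
MOV R0, 200 → R0=200
SHL R3, 1 → R3=12<<1=24
LOAD R6, [R0] → R6=M[200]=10
XOR R3, R6 → R3=24^10=18
XOR R6, R5 → R6=10^2=8
ADD R0, 4 → R0=200+4=204
ADD R5, 1 → R5=2+1=3
CMP R5, 6  (cmp 3,6)
JNZ again: taken
SHL R3, 1 → R3=18<<1=36
LOAD R6, [R0] → R6=M[204]=23
XOR R3, R6 → R3=36^23=51
XOR R6, R5 → R6=23^3=20
ADD R0, 4 → R0=204+4=208
ADD R5, 1 → R5=3+1=4
CMP R5, 6  (cmp 4,6)
JNZ again: taken
SHL R3, 1 → R3=51<<1=102
LOAD R6, [R0] → R6=M[208]=24
XOR R3, R6 → R3=102^24=126
XOR R6, R5 → R6=24^4=28
ADD R0, 4 → R0=208+4=212
ADD R5, 1 → R5=4+1=5
CMP R5, 6  (cmp 5,6)
JNZ again: taken
SHL R3, 1 → R3=126<<1=252
LOAD R6, [R0] → R6=M[212]=4
XOR R3, R6 → R3=252^4=248
XOR R6, R5 → R6=4^5=1
ADD R0, 4 → R0=212+4=216
ADD R5, 1 → R5=5+1=6
CMP R5, 6  (cmp 6,6)
JNZ again: not taken
ADD R6, R3 → R6=1+248=249
STORE R3, [212] → M[212]=248
halt.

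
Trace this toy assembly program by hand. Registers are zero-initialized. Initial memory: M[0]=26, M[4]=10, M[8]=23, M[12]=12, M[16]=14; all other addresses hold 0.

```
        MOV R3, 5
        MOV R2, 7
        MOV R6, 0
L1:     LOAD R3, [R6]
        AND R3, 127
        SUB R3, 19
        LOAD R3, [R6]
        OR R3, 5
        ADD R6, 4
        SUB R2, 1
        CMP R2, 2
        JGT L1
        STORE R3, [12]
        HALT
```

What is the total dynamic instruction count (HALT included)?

R3=5
R2=7
R6=0
R3=M[0]=26
R3=26&127=26
R3=26-19=7
R3=M[0]=26
R3=26|5=31
R6=0+4=4
R2=7-1=6
CMP R2, 2  (cmp 6,2)
JGT L1: taken
R3=M[4]=10
R3=10&127=10
R3=10-19=-9
R3=M[4]=10
R3=10|5=15
R6=4+4=8
R2=6-1=5
CMP R2, 2  (cmp 5,2)
JGT L1: taken
R3=M[8]=23
R3=23&127=23
R3=23-19=4
R3=M[8]=23
R3=23|5=23
R6=8+4=12
R2=5-1=4
CMP R2, 2  (cmp 4,2)
JGT L1: taken
R3=M[12]=12
R3=12&127=12
R3=12-19=-7
R3=M[12]=12
R3=12|5=13
R6=12+4=16
R2=4-1=3
CMP R2, 2  (cmp 3,2)
JGT L1: taken
R3=M[16]=14
R3=14&127=14
R3=14-19=-5
R3=M[16]=14
R3=14|5=15
R6=16+4=20
R2=3-1=2
CMP R2, 2  (cmp 2,2)
JGT L1: not taken
STORE R3, [12] → M[12]=15
halt.
Total executed instructions: 50.

50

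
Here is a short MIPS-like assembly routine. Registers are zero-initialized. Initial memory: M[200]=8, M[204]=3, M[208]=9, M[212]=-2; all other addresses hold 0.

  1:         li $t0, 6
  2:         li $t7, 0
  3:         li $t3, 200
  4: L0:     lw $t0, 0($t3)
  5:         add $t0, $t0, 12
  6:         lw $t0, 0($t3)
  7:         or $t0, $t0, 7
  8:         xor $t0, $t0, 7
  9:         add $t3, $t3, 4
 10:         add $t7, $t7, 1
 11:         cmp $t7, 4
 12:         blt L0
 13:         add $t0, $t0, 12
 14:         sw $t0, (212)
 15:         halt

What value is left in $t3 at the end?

after li $t0, 6: $t0=6
after li $t7, 0: $t7=0
after li $t3, 200: $t3=200
after lw $t0, 0($t3): $t0=M[200]=8
after add $t0, $t0, 12: $t0=8+12=20
after lw $t0, 0($t3): $t0=M[200]=8
after or $t0, $t0, 7: $t0=8|7=15
after xor $t0, $t0, 7: $t0=15^7=8
after add $t3, $t3, 4: $t3=200+4=204
after add $t7, $t7, 1: $t7=0+1=1
cmp $t7, 4  (cmp 1,4)
blt L0: taken
after lw $t0, 0($t3): $t0=M[204]=3
after add $t0, $t0, 12: $t0=3+12=15
after lw $t0, 0($t3): $t0=M[204]=3
after or $t0, $t0, 7: $t0=3|7=7
after xor $t0, $t0, 7: $t0=7^7=0
after add $t3, $t3, 4: $t3=204+4=208
after add $t7, $t7, 1: $t7=1+1=2
cmp $t7, 4  (cmp 2,4)
blt L0: taken
after lw $t0, 0($t3): $t0=M[208]=9
after add $t0, $t0, 12: $t0=9+12=21
after lw $t0, 0($t3): $t0=M[208]=9
after or $t0, $t0, 7: $t0=9|7=15
after xor $t0, $t0, 7: $t0=15^7=8
after add $t3, $t3, 4: $t3=208+4=212
after add $t7, $t7, 1: $t7=2+1=3
cmp $t7, 4  (cmp 3,4)
blt L0: taken
after lw $t0, 0($t3): $t0=M[212]=-2
after add $t0, $t0, 12: $t0=(-2)+12=10
after lw $t0, 0($t3): $t0=M[212]=-2
after or $t0, $t0, 7: $t0=(-2)|7=-1
after xor $t0, $t0, 7: $t0=(-1)^7=-8
after add $t3, $t3, 4: $t3=212+4=216
after add $t7, $t7, 1: $t7=3+1=4
cmp $t7, 4  (cmp 4,4)
blt L0: not taken
after add $t0, $t0, 12: $t0=(-8)+12=4
sw $t0, (212) → M[212]=4
halt.

216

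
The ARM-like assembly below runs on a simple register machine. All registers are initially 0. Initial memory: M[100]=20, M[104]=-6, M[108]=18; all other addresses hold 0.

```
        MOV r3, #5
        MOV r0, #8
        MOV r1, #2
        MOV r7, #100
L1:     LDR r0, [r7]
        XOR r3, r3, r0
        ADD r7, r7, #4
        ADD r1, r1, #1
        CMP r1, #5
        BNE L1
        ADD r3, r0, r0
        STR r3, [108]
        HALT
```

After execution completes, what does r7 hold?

r3=5
r0=8
r1=2
r7=100
r0=M[100]=20
r3=5^20=17
r7=100+4=104
r1=2+1=3
CMP r1, #5  (cmp 3,5)
BNE L1: taken
r0=M[104]=-6
r3=17^(-6)=-21
r7=104+4=108
r1=3+1=4
CMP r1, #5  (cmp 4,5)
BNE L1: taken
r0=M[108]=18
r3=(-21)^18=-7
r7=108+4=112
r1=4+1=5
CMP r1, #5  (cmp 5,5)
BNE L1: not taken
r3=18+18=36
STR r3, [108] → M[108]=36
halt.

112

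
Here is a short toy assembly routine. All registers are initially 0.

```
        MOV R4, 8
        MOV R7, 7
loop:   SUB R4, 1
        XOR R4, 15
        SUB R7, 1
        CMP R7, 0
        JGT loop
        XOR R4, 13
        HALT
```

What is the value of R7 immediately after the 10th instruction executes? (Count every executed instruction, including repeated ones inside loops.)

R4=8
R7=7
R4=8-1=7
R4=7^15=8
R7=7-1=6
CMP R7, 0  (cmp 6,0)
JGT loop: taken
R4=8-1=7
R4=7^15=8
R7=6-1=5
After step 10: R7 = 5.

5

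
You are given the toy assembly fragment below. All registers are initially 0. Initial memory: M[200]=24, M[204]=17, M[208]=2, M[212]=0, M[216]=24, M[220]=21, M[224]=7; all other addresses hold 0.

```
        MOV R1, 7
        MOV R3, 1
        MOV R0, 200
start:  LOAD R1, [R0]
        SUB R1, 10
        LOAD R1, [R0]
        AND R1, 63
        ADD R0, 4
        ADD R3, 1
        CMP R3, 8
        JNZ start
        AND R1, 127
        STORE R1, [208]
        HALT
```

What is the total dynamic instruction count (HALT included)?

R1=7
R3=1
R0=200
R1=M[200]=24
R1=24-10=14
R1=M[200]=24
R1=24&63=24
R0=200+4=204
R3=1+1=2
CMP R3, 8  (cmp 2,8)
JNZ start: taken
R1=M[204]=17
R1=17-10=7
R1=M[204]=17
R1=17&63=17
R0=204+4=208
R3=2+1=3
CMP R3, 8  (cmp 3,8)
JNZ start: taken
R1=M[208]=2
R1=2-10=-8
R1=M[208]=2
R1=2&63=2
R0=208+4=212
R3=3+1=4
CMP R3, 8  (cmp 4,8)
JNZ start: taken
R1=M[212]=0
R1=0-10=-10
R1=M[212]=0
R1=0&63=0
R0=212+4=216
R3=4+1=5
CMP R3, 8  (cmp 5,8)
JNZ start: taken
R1=M[216]=24
R1=24-10=14
R1=M[216]=24
R1=24&63=24
R0=216+4=220
R3=5+1=6
CMP R3, 8  (cmp 6,8)
JNZ start: taken
R1=M[220]=21
R1=21-10=11
R1=M[220]=21
R1=21&63=21
R0=220+4=224
R3=6+1=7
CMP R3, 8  (cmp 7,8)
JNZ start: taken
R1=M[224]=7
R1=7-10=-3
R1=M[224]=7
R1=7&63=7
R0=224+4=228
R3=7+1=8
CMP R3, 8  (cmp 8,8)
JNZ start: not taken
R1=7&127=7
STORE R1, [208] → M[208]=7
halt.
Total executed instructions: 62.

62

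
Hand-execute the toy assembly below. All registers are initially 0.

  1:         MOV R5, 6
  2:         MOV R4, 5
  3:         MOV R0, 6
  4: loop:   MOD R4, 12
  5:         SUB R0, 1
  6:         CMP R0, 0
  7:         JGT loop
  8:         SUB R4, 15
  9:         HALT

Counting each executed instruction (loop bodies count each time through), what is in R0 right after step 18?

MOV R5, 6 → R5=6
MOV R4, 5 → R4=5
MOV R0, 6 → R0=6
MOD R4, 12 → R4=5%12=5
SUB R0, 1 → R0=6-1=5
CMP R0, 0  (cmp 5,0)
JGT loop: taken
MOD R4, 12 → R4=5%12=5
SUB R0, 1 → R0=5-1=4
CMP R0, 0  (cmp 4,0)
JGT loop: taken
MOD R4, 12 → R4=5%12=5
SUB R0, 1 → R0=4-1=3
CMP R0, 0  (cmp 3,0)
JGT loop: taken
MOD R4, 12 → R4=5%12=5
SUB R0, 1 → R0=3-1=2
CMP R0, 0  (cmp 2,0)
After step 18: R0 = 2.

2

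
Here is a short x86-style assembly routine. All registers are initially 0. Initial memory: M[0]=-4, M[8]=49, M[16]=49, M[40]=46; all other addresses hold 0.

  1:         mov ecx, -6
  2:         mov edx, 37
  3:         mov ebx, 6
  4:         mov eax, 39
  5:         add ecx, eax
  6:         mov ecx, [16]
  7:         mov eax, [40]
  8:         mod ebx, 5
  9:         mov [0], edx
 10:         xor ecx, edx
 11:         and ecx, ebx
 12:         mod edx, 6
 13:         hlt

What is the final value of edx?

after mov ecx, -6: ecx=-6
after mov edx, 37: edx=37
after mov ebx, 6: ebx=6
after mov eax, 39: eax=39
after add ecx, eax: ecx=(-6)+39=33
after mov ecx, [16]: ecx=M[16]=49
after mov eax, [40]: eax=M[40]=46
after mod ebx, 5: ebx=6%5=1
mov [0], edx → M[0]=37
after xor ecx, edx: ecx=49^37=20
after and ecx, ebx: ecx=20&1=0
after mod edx, 6: edx=37%6=1
halt.

1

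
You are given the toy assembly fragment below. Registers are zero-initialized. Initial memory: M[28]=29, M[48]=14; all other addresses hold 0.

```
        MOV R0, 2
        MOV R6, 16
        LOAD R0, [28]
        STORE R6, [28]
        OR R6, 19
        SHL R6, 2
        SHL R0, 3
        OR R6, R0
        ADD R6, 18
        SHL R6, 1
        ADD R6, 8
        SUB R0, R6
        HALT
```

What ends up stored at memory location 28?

after MOV R0, 2: R0=2
after MOV R6, 16: R6=16
after LOAD R0, [28]: R0=M[28]=29
STORE R6, [28] → M[28]=16
after OR R6, 19: R6=16|19=19
after SHL R6, 2: R6=19<<2=76
after SHL R0, 3: R0=29<<3=232
after OR R6, R0: R6=76|232=236
after ADD R6, 18: R6=236+18=254
after SHL R6, 1: R6=254<<1=508
after ADD R6, 8: R6=508+8=516
after SUB R0, R6: R0=232-516=-284
halt.

16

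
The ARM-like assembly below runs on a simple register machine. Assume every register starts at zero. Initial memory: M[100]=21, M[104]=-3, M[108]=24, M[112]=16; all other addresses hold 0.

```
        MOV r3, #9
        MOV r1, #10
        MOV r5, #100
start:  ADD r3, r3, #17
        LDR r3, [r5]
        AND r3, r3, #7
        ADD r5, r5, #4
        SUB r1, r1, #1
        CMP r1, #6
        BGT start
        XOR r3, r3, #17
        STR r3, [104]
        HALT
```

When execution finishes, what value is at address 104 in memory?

17

r3=9
r1=10
r5=100
r3=9+17=26
r3=M[100]=21
r3=21&7=5
r5=100+4=104
r1=10-1=9
CMP r1, #6  (cmp 9,6)
BGT start: taken
r3=5+17=22
r3=M[104]=-3
r3=(-3)&7=5
r5=104+4=108
r1=9-1=8
CMP r1, #6  (cmp 8,6)
BGT start: taken
r3=5+17=22
r3=M[108]=24
r3=24&7=0
r5=108+4=112
r1=8-1=7
CMP r1, #6  (cmp 7,6)
BGT start: taken
r3=0+17=17
r3=M[112]=16
r3=16&7=0
r5=112+4=116
r1=7-1=6
CMP r1, #6  (cmp 6,6)
BGT start: not taken
r3=0^17=17
STR r3, [104] → M[104]=17
halt.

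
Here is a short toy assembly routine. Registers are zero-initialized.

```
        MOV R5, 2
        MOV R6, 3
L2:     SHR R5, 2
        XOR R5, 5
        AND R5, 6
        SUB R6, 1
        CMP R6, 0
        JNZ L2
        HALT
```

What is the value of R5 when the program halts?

after MOV R5, 2: R5=2
after MOV R6, 3: R6=3
after SHR R5, 2: R5=2>>2=0
after XOR R5, 5: R5=0^5=5
after AND R5, 6: R5=5&6=4
after SUB R6, 1: R6=3-1=2
CMP R6, 0  (cmp 2,0)
JNZ L2: taken
after SHR R5, 2: R5=4>>2=1
after XOR R5, 5: R5=1^5=4
after AND R5, 6: R5=4&6=4
after SUB R6, 1: R6=2-1=1
CMP R6, 0  (cmp 1,0)
JNZ L2: taken
after SHR R5, 2: R5=4>>2=1
after XOR R5, 5: R5=1^5=4
after AND R5, 6: R5=4&6=4
after SUB R6, 1: R6=1-1=0
CMP R6, 0  (cmp 0,0)
JNZ L2: not taken
halt.

4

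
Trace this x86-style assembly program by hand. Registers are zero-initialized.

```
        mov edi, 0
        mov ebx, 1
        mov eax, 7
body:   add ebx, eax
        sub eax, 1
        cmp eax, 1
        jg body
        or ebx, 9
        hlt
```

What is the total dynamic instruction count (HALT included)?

mov edi, 0 → edi=0
mov ebx, 1 → ebx=1
mov eax, 7 → eax=7
add ebx, eax → ebx=1+7=8
sub eax, 1 → eax=7-1=6
cmp eax, 1  (cmp 6,1)
jg body: taken
add ebx, eax → ebx=8+6=14
sub eax, 1 → eax=6-1=5
cmp eax, 1  (cmp 5,1)
jg body: taken
add ebx, eax → ebx=14+5=19
sub eax, 1 → eax=5-1=4
cmp eax, 1  (cmp 4,1)
jg body: taken
add ebx, eax → ebx=19+4=23
sub eax, 1 → eax=4-1=3
cmp eax, 1  (cmp 3,1)
jg body: taken
add ebx, eax → ebx=23+3=26
sub eax, 1 → eax=3-1=2
cmp eax, 1  (cmp 2,1)
jg body: taken
add ebx, eax → ebx=26+2=28
sub eax, 1 → eax=2-1=1
cmp eax, 1  (cmp 1,1)
jg body: not taken
or ebx, 9 → ebx=28|9=29
halt.
Total executed instructions: 29.

29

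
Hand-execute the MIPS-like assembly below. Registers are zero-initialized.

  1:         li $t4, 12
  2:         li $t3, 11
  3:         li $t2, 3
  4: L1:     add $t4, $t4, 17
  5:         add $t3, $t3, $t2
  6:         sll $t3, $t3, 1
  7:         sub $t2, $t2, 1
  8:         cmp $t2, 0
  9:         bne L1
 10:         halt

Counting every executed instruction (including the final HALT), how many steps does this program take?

li $t4, 12 → $t4=12
li $t3, 11 → $t3=11
li $t2, 3 → $t2=3
add $t4, $t4, 17 → $t4=12+17=29
add $t3, $t3, $t2 → $t3=11+3=14
sll $t3, $t3, 1 → $t3=14<<1=28
sub $t2, $t2, 1 → $t2=3-1=2
cmp $t2, 0  (cmp 2,0)
bne L1: taken
add $t4, $t4, 17 → $t4=29+17=46
add $t3, $t3, $t2 → $t3=28+2=30
sll $t3, $t3, 1 → $t3=30<<1=60
sub $t2, $t2, 1 → $t2=2-1=1
cmp $t2, 0  (cmp 1,0)
bne L1: taken
add $t4, $t4, 17 → $t4=46+17=63
add $t3, $t3, $t2 → $t3=60+1=61
sll $t3, $t3, 1 → $t3=61<<1=122
sub $t2, $t2, 1 → $t2=1-1=0
cmp $t2, 0  (cmp 0,0)
bne L1: not taken
halt.
Total executed instructions: 22.

22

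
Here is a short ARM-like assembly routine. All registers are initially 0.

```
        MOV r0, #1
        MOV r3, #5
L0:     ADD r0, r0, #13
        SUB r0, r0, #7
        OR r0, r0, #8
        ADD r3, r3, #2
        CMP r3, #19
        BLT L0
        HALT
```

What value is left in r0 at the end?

after MOV r0, #1: r0=1
after MOV r3, #5: r3=5
after ADD r0, r0, #13: r0=1+13=14
after SUB r0, r0, #7: r0=14-7=7
after OR r0, r0, #8: r0=7|8=15
after ADD r3, r3, #2: r3=5+2=7
CMP r3, #19  (cmp 7,19)
BLT L0: taken
after ADD r0, r0, #13: r0=15+13=28
after SUB r0, r0, #7: r0=28-7=21
after OR r0, r0, #8: r0=21|8=29
after ADD r3, r3, #2: r3=7+2=9
CMP r3, #19  (cmp 9,19)
BLT L0: taken
after ADD r0, r0, #13: r0=29+13=42
after SUB r0, r0, #7: r0=42-7=35
after OR r0, r0, #8: r0=35|8=43
after ADD r3, r3, #2: r3=9+2=11
CMP r3, #19  (cmp 11,19)
BLT L0: taken
after ADD r0, r0, #13: r0=43+13=56
after SUB r0, r0, #7: r0=56-7=49
after OR r0, r0, #8: r0=49|8=57
after ADD r3, r3, #2: r3=11+2=13
CMP r3, #19  (cmp 13,19)
BLT L0: taken
after ADD r0, r0, #13: r0=57+13=70
after SUB r0, r0, #7: r0=70-7=63
after OR r0, r0, #8: r0=63|8=63
after ADD r3, r3, #2: r3=13+2=15
CMP r3, #19  (cmp 15,19)
BLT L0: taken
after ADD r0, r0, #13: r0=63+13=76
after SUB r0, r0, #7: r0=76-7=69
after OR r0, r0, #8: r0=69|8=77
after ADD r3, r3, #2: r3=15+2=17
CMP r3, #19  (cmp 17,19)
BLT L0: taken
after ADD r0, r0, #13: r0=77+13=90
after SUB r0, r0, #7: r0=90-7=83
after OR r0, r0, #8: r0=83|8=91
after ADD r3, r3, #2: r3=17+2=19
CMP r3, #19  (cmp 19,19)
BLT L0: not taken
halt.

91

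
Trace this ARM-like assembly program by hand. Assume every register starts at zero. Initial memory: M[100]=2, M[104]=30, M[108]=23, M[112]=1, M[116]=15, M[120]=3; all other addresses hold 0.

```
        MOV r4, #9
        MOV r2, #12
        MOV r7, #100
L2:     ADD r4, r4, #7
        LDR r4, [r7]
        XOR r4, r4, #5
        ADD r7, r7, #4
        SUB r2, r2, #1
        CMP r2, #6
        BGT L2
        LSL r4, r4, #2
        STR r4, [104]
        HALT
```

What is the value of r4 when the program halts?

24

after MOV r4, #9: r4=9
after MOV r2, #12: r2=12
after MOV r7, #100: r7=100
after ADD r4, r4, #7: r4=9+7=16
after LDR r4, [r7]: r4=M[100]=2
after XOR r4, r4, #5: r4=2^5=7
after ADD r7, r7, #4: r7=100+4=104
after SUB r2, r2, #1: r2=12-1=11
CMP r2, #6  (cmp 11,6)
BGT L2: taken
after ADD r4, r4, #7: r4=7+7=14
after LDR r4, [r7]: r4=M[104]=30
after XOR r4, r4, #5: r4=30^5=27
after ADD r7, r7, #4: r7=104+4=108
after SUB r2, r2, #1: r2=11-1=10
CMP r2, #6  (cmp 10,6)
BGT L2: taken
after ADD r4, r4, #7: r4=27+7=34
after LDR r4, [r7]: r4=M[108]=23
after XOR r4, r4, #5: r4=23^5=18
after ADD r7, r7, #4: r7=108+4=112
after SUB r2, r2, #1: r2=10-1=9
CMP r2, #6  (cmp 9,6)
BGT L2: taken
after ADD r4, r4, #7: r4=18+7=25
after LDR r4, [r7]: r4=M[112]=1
after XOR r4, r4, #5: r4=1^5=4
after ADD r7, r7, #4: r7=112+4=116
after SUB r2, r2, #1: r2=9-1=8
CMP r2, #6  (cmp 8,6)
BGT L2: taken
after ADD r4, r4, #7: r4=4+7=11
after LDR r4, [r7]: r4=M[116]=15
after XOR r4, r4, #5: r4=15^5=10
after ADD r7, r7, #4: r7=116+4=120
after SUB r2, r2, #1: r2=8-1=7
CMP r2, #6  (cmp 7,6)
BGT L2: taken
after ADD r4, r4, #7: r4=10+7=17
after LDR r4, [r7]: r4=M[120]=3
after XOR r4, r4, #5: r4=3^5=6
after ADD r7, r7, #4: r7=120+4=124
after SUB r2, r2, #1: r2=7-1=6
CMP r2, #6  (cmp 6,6)
BGT L2: not taken
after LSL r4, r4, #2: r4=6<<2=24
STR r4, [104] → M[104]=24
halt.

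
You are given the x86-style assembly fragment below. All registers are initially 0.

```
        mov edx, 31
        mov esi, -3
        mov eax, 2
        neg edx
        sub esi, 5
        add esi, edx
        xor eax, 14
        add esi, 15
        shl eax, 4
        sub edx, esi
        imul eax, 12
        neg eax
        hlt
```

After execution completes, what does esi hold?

mov edx, 31 → edx=31
mov esi, -3 → esi=-3
mov eax, 2 → eax=2
neg edx → edx=-(31)=-31
sub esi, 5 → esi=(-3)-5=-8
add esi, edx → esi=(-8)+(-31)=-39
xor eax, 14 → eax=2^14=12
add esi, 15 → esi=(-39)+15=-24
shl eax, 4 → eax=12<<4=192
sub edx, esi → edx=(-31)-(-24)=-7
imul eax, 12 → eax=192*12=2304
neg eax → eax=-(2304)=-2304
halt.

-24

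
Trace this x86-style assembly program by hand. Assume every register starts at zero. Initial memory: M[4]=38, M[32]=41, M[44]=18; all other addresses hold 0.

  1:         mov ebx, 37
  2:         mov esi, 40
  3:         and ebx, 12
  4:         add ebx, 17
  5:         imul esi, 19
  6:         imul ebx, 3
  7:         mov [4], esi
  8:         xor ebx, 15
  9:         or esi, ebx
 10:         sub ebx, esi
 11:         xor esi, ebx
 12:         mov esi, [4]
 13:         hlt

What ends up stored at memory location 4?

760

ebx=37
esi=40
ebx=37&12=4
ebx=4+17=21
esi=40*19=760
ebx=21*3=63
mov [4], esi → M[4]=760
ebx=63^15=48
esi=760|48=760
ebx=48-760=-712
esi=760^(-712)=-64
esi=M[4]=760
halt.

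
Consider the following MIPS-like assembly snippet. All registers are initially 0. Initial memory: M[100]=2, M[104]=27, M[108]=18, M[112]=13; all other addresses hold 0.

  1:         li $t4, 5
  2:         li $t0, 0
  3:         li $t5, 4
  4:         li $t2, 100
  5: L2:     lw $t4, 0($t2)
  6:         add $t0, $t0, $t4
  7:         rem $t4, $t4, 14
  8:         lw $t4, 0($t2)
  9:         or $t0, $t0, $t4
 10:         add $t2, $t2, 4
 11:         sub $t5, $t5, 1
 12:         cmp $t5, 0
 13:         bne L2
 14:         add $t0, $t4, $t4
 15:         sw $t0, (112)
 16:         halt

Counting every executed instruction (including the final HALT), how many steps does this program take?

li $t4, 5 → $t4=5
li $t0, 0 → $t0=0
li $t5, 4 → $t5=4
li $t2, 100 → $t2=100
lw $t4, 0($t2) → $t4=M[100]=2
add $t0, $t0, $t4 → $t0=0+2=2
rem $t4, $t4, 14 → $t4=2%14=2
lw $t4, 0($t2) → $t4=M[100]=2
or $t0, $t0, $t4 → $t0=2|2=2
add $t2, $t2, 4 → $t2=100+4=104
sub $t5, $t5, 1 → $t5=4-1=3
cmp $t5, 0  (cmp 3,0)
bne L2: taken
lw $t4, 0($t2) → $t4=M[104]=27
add $t0, $t0, $t4 → $t0=2+27=29
rem $t4, $t4, 14 → $t4=27%14=13
lw $t4, 0($t2) → $t4=M[104]=27
or $t0, $t0, $t4 → $t0=29|27=31
add $t2, $t2, 4 → $t2=104+4=108
sub $t5, $t5, 1 → $t5=3-1=2
cmp $t5, 0  (cmp 2,0)
bne L2: taken
lw $t4, 0($t2) → $t4=M[108]=18
add $t0, $t0, $t4 → $t0=31+18=49
rem $t4, $t4, 14 → $t4=18%14=4
lw $t4, 0($t2) → $t4=M[108]=18
or $t0, $t0, $t4 → $t0=49|18=51
add $t2, $t2, 4 → $t2=108+4=112
sub $t5, $t5, 1 → $t5=2-1=1
cmp $t5, 0  (cmp 1,0)
bne L2: taken
lw $t4, 0($t2) → $t4=M[112]=13
add $t0, $t0, $t4 → $t0=51+13=64
rem $t4, $t4, 14 → $t4=13%14=13
lw $t4, 0($t2) → $t4=M[112]=13
or $t0, $t0, $t4 → $t0=64|13=77
add $t2, $t2, 4 → $t2=112+4=116
sub $t5, $t5, 1 → $t5=1-1=0
cmp $t5, 0  (cmp 0,0)
bne L2: not taken
add $t0, $t4, $t4 → $t0=13+13=26
sw $t0, (112) → M[112]=26
halt.
Total executed instructions: 43.

43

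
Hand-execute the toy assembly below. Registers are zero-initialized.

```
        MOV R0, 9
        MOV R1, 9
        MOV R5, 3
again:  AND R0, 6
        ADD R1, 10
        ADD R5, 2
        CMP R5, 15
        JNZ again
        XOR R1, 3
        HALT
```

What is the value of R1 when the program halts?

70

R0=9
R1=9
R5=3
R0=9&6=0
R1=9+10=19
R5=3+2=5
CMP R5, 15  (cmp 5,15)
JNZ again: taken
R0=0&6=0
R1=19+10=29
R5=5+2=7
CMP R5, 15  (cmp 7,15)
JNZ again: taken
R0=0&6=0
R1=29+10=39
R5=7+2=9
CMP R5, 15  (cmp 9,15)
JNZ again: taken
R0=0&6=0
R1=39+10=49
R5=9+2=11
CMP R5, 15  (cmp 11,15)
JNZ again: taken
R0=0&6=0
R1=49+10=59
R5=11+2=13
CMP R5, 15  (cmp 13,15)
JNZ again: taken
R0=0&6=0
R1=59+10=69
R5=13+2=15
CMP R5, 15  (cmp 15,15)
JNZ again: not taken
R1=69^3=70
halt.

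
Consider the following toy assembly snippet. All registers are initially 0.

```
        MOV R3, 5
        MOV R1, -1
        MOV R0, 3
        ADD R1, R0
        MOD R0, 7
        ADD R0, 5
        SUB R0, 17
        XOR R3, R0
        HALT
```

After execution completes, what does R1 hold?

after MOV R3, 5: R3=5
after MOV R1, -1: R1=-1
after MOV R0, 3: R0=3
after ADD R1, R0: R1=(-1)+3=2
after MOD R0, 7: R0=3%7=3
after ADD R0, 5: R0=3+5=8
after SUB R0, 17: R0=8-17=-9
after XOR R3, R0: R3=5^(-9)=-14
halt.

2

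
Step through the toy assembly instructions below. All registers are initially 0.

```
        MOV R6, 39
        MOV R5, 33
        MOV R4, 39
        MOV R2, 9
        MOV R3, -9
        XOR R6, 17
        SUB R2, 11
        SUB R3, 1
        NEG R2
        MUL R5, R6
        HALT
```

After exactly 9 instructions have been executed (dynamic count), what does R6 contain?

after MOV R6, 39: R6=39
after MOV R5, 33: R5=33
after MOV R4, 39: R4=39
after MOV R2, 9: R2=9
after MOV R3, -9: R3=-9
after XOR R6, 17: R6=39^17=54
after SUB R2, 11: R2=9-11=-2
after SUB R3, 1: R3=(-9)-1=-10
after NEG R2: R2=-(-2)=2
After step 9: R6 = 54.

54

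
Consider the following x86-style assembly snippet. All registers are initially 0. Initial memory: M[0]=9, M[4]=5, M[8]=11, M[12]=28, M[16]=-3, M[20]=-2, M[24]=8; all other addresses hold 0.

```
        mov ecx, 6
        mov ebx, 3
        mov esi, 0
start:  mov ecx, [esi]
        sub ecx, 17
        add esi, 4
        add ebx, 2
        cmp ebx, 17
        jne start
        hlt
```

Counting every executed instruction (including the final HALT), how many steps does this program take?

ecx=6
ebx=3
esi=0
ecx=M[0]=9
ecx=9-17=-8
esi=0+4=4
ebx=3+2=5
cmp ebx, 17  (cmp 5,17)
jne start: taken
ecx=M[4]=5
ecx=5-17=-12
esi=4+4=8
ebx=5+2=7
cmp ebx, 17  (cmp 7,17)
jne start: taken
ecx=M[8]=11
ecx=11-17=-6
esi=8+4=12
ebx=7+2=9
cmp ebx, 17  (cmp 9,17)
jne start: taken
ecx=M[12]=28
ecx=28-17=11
esi=12+4=16
ebx=9+2=11
cmp ebx, 17  (cmp 11,17)
jne start: taken
ecx=M[16]=-3
ecx=(-3)-17=-20
esi=16+4=20
ebx=11+2=13
cmp ebx, 17  (cmp 13,17)
jne start: taken
ecx=M[20]=-2
ecx=(-2)-17=-19
esi=20+4=24
ebx=13+2=15
cmp ebx, 17  (cmp 15,17)
jne start: taken
ecx=M[24]=8
ecx=8-17=-9
esi=24+4=28
ebx=15+2=17
cmp ebx, 17  (cmp 17,17)
jne start: not taken
halt.
Total executed instructions: 46.

46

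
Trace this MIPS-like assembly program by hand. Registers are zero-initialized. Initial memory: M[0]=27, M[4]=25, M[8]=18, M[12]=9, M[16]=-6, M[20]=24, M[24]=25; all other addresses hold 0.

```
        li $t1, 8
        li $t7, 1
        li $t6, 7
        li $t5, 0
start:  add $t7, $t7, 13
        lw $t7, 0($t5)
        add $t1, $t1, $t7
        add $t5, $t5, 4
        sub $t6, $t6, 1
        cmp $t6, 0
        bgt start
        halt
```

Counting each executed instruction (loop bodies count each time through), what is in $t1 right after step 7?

li $t1, 8 → $t1=8
li $t7, 1 → $t7=1
li $t6, 7 → $t6=7
li $t5, 0 → $t5=0
add $t7, $t7, 13 → $t7=1+13=14
lw $t7, 0($t5) → $t7=M[0]=27
add $t1, $t1, $t7 → $t1=8+27=35
After step 7: $t1 = 35.

35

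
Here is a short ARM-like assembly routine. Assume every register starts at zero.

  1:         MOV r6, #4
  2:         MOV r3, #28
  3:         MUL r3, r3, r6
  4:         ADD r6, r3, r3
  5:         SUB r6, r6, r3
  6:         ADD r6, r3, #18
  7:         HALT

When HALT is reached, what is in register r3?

after MOV r6, #4: r6=4
after MOV r3, #28: r3=28
after MUL r3, r3, r6: r3=28*4=112
after ADD r6, r3, r3: r6=112+112=224
after SUB r6, r6, r3: r6=224-112=112
after ADD r6, r3, #18: r6=112+18=130
halt.

112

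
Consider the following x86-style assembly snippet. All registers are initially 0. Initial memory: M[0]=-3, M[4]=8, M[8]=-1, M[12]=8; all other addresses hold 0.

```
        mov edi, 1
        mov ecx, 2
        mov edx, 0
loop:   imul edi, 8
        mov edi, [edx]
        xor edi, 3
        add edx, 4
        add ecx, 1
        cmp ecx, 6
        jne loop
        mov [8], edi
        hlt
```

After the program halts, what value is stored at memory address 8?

11

after mov edi, 1: edi=1
after mov ecx, 2: ecx=2
after mov edx, 0: edx=0
after imul edi, 8: edi=1*8=8
after mov edi, [edx]: edi=M[0]=-3
after xor edi, 3: edi=(-3)^3=-2
after add edx, 4: edx=0+4=4
after add ecx, 1: ecx=2+1=3
cmp ecx, 6  (cmp 3,6)
jne loop: taken
after imul edi, 8: edi=(-2)*8=-16
after mov edi, [edx]: edi=M[4]=8
after xor edi, 3: edi=8^3=11
after add edx, 4: edx=4+4=8
after add ecx, 1: ecx=3+1=4
cmp ecx, 6  (cmp 4,6)
jne loop: taken
after imul edi, 8: edi=11*8=88
after mov edi, [edx]: edi=M[8]=-1
after xor edi, 3: edi=(-1)^3=-4
after add edx, 4: edx=8+4=12
after add ecx, 1: ecx=4+1=5
cmp ecx, 6  (cmp 5,6)
jne loop: taken
after imul edi, 8: edi=(-4)*8=-32
after mov edi, [edx]: edi=M[12]=8
after xor edi, 3: edi=8^3=11
after add edx, 4: edx=12+4=16
after add ecx, 1: ecx=5+1=6
cmp ecx, 6  (cmp 6,6)
jne loop: not taken
mov [8], edi → M[8]=11
halt.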